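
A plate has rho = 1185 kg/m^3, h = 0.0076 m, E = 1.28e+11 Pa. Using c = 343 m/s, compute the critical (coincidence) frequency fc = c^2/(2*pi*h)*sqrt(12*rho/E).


12*rho/E = 12*1185/1.28e+11 = 1.11094e-07
sqrt(12*rho/E) = sqrt(1.11094e-07) = 0.000333308
c^2/(2*pi*h) = 343^2/(2*pi*0.0076) = 2.46374e+06
fc = 2.46374e+06 * 0.000333308 = 821.18 Hz


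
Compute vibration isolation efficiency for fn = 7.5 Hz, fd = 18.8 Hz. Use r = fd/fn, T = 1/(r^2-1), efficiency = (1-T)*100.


r = 18.8 / 7.5 = 2.50667
r^2 - 1 = 2.50667^2 - 1 = 5.28339
T = 1/5.28339 = 0.189272
Efficiency = (1 - 0.189272)*100 = 81.073 %


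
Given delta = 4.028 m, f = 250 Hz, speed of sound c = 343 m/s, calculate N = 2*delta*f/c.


N = 2*delta*f/c = 2*delta/lambda, where lambda = c/f
lambda = 343 / 250 = 1.372 m
N = 2 * 4.028 / 1.372 = 5.8717


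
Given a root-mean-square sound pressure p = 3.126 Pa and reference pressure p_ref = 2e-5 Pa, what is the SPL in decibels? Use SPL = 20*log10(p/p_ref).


p / p_ref = 3.126 / 2e-5 = 156300
SPL = 20 * log10(156300) = 103.88 dB


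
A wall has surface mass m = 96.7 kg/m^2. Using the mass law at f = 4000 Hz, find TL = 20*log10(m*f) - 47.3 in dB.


m * f = 96.7 * 4000 = 386800
20*log10(386800) = 111.75 dB
TL = 111.75 - 47.3 = 64.45 dB


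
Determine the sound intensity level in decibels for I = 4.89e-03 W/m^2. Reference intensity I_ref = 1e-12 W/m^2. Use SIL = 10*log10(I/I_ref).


I / I_ref = 4.89e-03 / 1e-12 = 4.89e+09
SIL = 10 * log10(4.89e+09) = 96.893 dB


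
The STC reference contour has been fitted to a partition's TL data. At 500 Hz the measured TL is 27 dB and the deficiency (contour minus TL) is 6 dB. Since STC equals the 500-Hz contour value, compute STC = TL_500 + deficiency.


By ASTM E413, STC = value of the fitted reference contour at 500 Hz.
Contour value at 500 Hz = TL_500 + deficiency = 27 + 6 = 33
STC = 33


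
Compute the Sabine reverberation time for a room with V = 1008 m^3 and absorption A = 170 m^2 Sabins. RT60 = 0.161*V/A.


RT60 = 0.161 * 1008 / 170 = 0.95464 s


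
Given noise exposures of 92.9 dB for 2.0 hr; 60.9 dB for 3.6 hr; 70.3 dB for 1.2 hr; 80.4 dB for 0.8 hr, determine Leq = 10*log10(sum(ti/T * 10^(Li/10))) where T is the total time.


T_total = 2.0 + 3.6 + 1.2 + 0.8 = 7.6 hr
(2.0/7.6) * 10^(92.9/10) = 5.13117e+08
(3.6/7.6) * 10^(60.9/10) = 582759
(1.2/7.6) * 10^(70.3/10) = 1.69187e+06
(0.8/7.6) * 10^(80.4/10) = 1.15419e+07
Sum = 5.13117e+08 + 582759 + 1.69187e+06 + 1.15419e+07 = 5.26934e+08
Leq = 10*log10(5.26934e+08) = 87.218 dB


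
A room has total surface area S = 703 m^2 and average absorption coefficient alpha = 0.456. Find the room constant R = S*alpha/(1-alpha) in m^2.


R = 703 * 0.456 / (1 - 0.456) = 589.28 m^2


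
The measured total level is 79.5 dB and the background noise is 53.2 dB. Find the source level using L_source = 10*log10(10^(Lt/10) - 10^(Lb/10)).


10^(79.5/10) = 8.91251e+07
10^(53.2/10) = 208930
Difference = 8.91251e+07 - 208930 = 8.89162e+07
L_source = 10*log10(8.89162e+07) = 79.49 dB


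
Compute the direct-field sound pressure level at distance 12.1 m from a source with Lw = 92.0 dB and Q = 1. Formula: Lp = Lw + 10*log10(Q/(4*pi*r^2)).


4*pi*r^2 = 4*pi*12.1^2 = 1839.84 m^2
Q / (4*pi*r^2) = 1 / 1839.84 = 0.000543526
Lp = 92.0 + 10*log10(0.000543526) = 59.352 dB


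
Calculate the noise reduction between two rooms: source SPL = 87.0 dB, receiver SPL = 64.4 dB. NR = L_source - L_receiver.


NR = L_source - L_receiver (difference between source and receiving room levels)
NR = 87.0 - 64.4 = 22.6 dB


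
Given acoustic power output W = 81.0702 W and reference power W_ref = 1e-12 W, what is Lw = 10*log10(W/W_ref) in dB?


W / W_ref = 81.0702 / 1e-12 = 8.10702e+13
Lw = 10 * log10(8.10702e+13) = 139.09 dB


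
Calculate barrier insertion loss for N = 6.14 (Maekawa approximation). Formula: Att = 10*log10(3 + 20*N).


3 + 20*N = 3 + 20*6.14 = 125.8
Att = 10*log10(125.8) = 20.997 dB


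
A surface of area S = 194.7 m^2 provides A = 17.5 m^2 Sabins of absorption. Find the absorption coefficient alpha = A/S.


Absorption coefficient = absorbed power / incident power
alpha = A / S = 17.5 / 194.7 = 0.089882


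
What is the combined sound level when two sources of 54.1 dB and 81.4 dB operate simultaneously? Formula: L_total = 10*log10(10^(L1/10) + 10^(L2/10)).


10^(54.1/10) = 257040
10^(81.4/10) = 1.38038e+08
Sum = 257040 + 1.38038e+08 = 1.38295e+08
L_total = 10*log10(1.38295e+08) = 81.408 dB


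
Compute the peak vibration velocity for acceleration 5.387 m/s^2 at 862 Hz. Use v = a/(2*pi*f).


omega = 2*pi*f = 2*pi*862 = 5416.11 rad/s
v = a / omega = 5.387 / 5416.11 = 0.00099463 m/s


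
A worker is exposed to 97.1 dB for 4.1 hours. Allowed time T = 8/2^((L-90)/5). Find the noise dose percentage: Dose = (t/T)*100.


T_allowed = 8 / 2^((97.1 - 90)/5) = 2.9897 hr
Dose = 4.1 / 2.9897 * 100 = 137.14 %


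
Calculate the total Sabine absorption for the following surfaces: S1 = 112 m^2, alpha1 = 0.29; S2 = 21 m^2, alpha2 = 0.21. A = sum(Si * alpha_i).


112 * 0.29 = 32.48
21 * 0.21 = 4.41
A_total = 32.48 + 4.41 = 36.89 m^2


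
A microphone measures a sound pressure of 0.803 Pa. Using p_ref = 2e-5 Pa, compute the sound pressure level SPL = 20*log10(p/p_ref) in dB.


p / p_ref = 0.803 / 2e-5 = 40150
SPL = 20 * log10(40150) = 92.074 dB


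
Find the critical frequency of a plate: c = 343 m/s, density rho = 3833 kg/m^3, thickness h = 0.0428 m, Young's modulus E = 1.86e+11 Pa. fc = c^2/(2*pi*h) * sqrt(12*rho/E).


12*rho/E = 12*3833/1.86e+11 = 2.4729e-07
sqrt(12*rho/E) = sqrt(2.4729e-07) = 0.000497283
c^2/(2*pi*h) = 343^2/(2*pi*0.0428) = 437486
fc = 437486 * 0.000497283 = 217.55 Hz


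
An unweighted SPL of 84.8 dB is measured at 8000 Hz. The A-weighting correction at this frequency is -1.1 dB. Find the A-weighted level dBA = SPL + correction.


A-weighting table: 8000 Hz -> -1.1 dB correction
SPL_A = SPL + correction = 84.8 + (-1.1) = 83.7 dBA


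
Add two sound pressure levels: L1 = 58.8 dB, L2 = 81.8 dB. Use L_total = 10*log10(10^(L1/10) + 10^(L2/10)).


10^(58.8/10) = 758578
10^(81.8/10) = 1.51356e+08
Sum = 758578 + 1.51356e+08 = 1.52115e+08
L_total = 10*log10(1.52115e+08) = 81.822 dB


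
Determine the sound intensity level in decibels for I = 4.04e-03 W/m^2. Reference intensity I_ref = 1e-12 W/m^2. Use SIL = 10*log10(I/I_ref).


I / I_ref = 4.04e-03 / 1e-12 = 4.04e+09
SIL = 10 * log10(4.04e+09) = 96.064 dB


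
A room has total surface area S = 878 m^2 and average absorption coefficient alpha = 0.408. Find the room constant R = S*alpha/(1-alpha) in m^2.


R = 878 * 0.408 / (1 - 0.408) = 605.11 m^2


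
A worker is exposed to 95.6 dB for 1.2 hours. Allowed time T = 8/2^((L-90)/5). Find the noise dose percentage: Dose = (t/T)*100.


T_allowed = 8 / 2^((95.6 - 90)/5) = 3.68075 hr
Dose = 1.2 / 3.68075 * 100 = 32.602 %


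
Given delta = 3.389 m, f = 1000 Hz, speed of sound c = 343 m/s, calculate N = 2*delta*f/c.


N = 2*delta*f/c = 2*delta/lambda, where lambda = c/f
lambda = 343 / 1000 = 0.343 m
N = 2 * 3.389 / 0.343 = 19.761


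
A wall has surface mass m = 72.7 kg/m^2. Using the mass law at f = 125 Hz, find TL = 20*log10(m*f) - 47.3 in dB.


m * f = 72.7 * 125 = 9087.5
20*log10(9087.5) = 79.1689 dB
TL = 79.1689 - 47.3 = 31.869 dB


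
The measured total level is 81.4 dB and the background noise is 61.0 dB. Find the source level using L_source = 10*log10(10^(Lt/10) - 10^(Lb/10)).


10^(81.4/10) = 1.38038e+08
10^(61.0/10) = 1.25893e+06
Difference = 1.38038e+08 - 1.25893e+06 = 1.36779e+08
L_source = 10*log10(1.36779e+08) = 81.36 dB


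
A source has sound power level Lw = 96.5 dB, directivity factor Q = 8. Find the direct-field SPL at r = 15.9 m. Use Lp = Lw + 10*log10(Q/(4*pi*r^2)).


4*pi*r^2 = 4*pi*15.9^2 = 3176.9 m^2
Q / (4*pi*r^2) = 8 / 3176.9 = 0.00251818
Lp = 96.5 + 10*log10(0.00251818) = 70.511 dB


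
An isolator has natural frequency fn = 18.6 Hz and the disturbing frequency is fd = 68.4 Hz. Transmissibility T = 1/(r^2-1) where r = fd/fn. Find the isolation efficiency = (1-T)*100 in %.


r = 68.4 / 18.6 = 3.67742
r^2 - 1 = 3.67742^2 - 1 = 12.5234
T = 1/12.5234 = 0.0798505
Efficiency = (1 - 0.0798505)*100 = 92.015 %


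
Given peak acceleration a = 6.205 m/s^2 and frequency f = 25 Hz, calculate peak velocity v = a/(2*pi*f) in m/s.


omega = 2*pi*f = 2*pi*25 = 157.08 rad/s
v = a / omega = 6.205 / 157.08 = 0.039502 m/s


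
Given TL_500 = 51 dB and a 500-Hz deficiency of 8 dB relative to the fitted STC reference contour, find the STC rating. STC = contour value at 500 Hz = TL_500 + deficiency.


By ASTM E413, STC = value of the fitted reference contour at 500 Hz.
Contour value at 500 Hz = TL_500 + deficiency = 51 + 8 = 59
STC = 59


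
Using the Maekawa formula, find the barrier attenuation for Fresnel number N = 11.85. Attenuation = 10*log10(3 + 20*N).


3 + 20*N = 3 + 20*11.85 = 240
Att = 10*log10(240) = 23.802 dB


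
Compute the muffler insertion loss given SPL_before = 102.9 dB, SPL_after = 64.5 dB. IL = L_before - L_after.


Insertion loss = SPL without muffler - SPL with muffler
IL = 102.9 - 64.5 = 38.4 dB


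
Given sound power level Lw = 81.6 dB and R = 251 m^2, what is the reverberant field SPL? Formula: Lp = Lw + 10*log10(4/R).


4/R = 4/251 = 0.0159363
Lp = 81.6 + 10*log10(0.0159363) = 63.624 dB


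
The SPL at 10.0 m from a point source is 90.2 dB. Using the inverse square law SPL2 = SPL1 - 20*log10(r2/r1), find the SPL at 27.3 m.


r2/r1 = 27.3/10.0 = 2.73
Correction = 20*log10(2.73) = 8.72325 dB
SPL2 = 90.2 - 8.72325 = 81.477 dB


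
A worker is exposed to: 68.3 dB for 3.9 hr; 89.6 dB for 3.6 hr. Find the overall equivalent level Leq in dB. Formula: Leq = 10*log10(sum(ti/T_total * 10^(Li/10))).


T_total = 3.9 + 3.6 = 7.5 hr
(3.9/7.5) * 10^(68.3/10) = 3.51563e+06
(3.6/7.5) * 10^(89.6/10) = 4.37765e+08
Sum = 3.51563e+06 + 4.37765e+08 = 4.41281e+08
Leq = 10*log10(4.41281e+08) = 86.447 dB


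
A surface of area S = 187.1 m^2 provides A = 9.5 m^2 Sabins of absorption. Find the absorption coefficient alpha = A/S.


Absorption coefficient = absorbed power / incident power
alpha = A / S = 9.5 / 187.1 = 0.050775


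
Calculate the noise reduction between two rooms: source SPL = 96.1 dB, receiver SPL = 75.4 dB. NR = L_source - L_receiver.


NR = L_source - L_receiver (difference between source and receiving room levels)
NR = 96.1 - 75.4 = 20.7 dB


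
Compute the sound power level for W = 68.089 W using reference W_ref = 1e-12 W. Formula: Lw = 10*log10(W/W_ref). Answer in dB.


W / W_ref = 68.089 / 1e-12 = 6.8089e+13
Lw = 10 * log10(6.8089e+13) = 138.33 dB


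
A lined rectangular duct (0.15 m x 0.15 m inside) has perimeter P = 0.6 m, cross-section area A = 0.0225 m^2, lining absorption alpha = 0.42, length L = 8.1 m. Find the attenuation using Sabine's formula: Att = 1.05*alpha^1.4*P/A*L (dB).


alpha^1.4 = 0.42^1.4 = 0.296858
Attenuation rate = 1.05 * alpha^1.4 * P / A
= 1.05 * 0.296858 * 0.6 / 0.0225 = 8.31202 dB/m
Total Att = 8.31202 * 8.1 = 67.327 dB


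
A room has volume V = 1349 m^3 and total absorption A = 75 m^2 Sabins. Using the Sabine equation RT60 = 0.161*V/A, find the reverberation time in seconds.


RT60 = 0.161 * 1349 / 75 = 2.8959 s


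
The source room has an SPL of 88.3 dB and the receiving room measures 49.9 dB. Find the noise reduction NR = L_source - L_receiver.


NR = L_source - L_receiver (difference between source and receiving room levels)
NR = 88.3 - 49.9 = 38.4 dB


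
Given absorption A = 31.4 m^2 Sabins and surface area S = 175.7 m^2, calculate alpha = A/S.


Absorption coefficient = absorbed power / incident power
alpha = A / S = 31.4 / 175.7 = 0.17871


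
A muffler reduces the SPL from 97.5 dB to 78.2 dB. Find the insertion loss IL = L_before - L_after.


Insertion loss = SPL without muffler - SPL with muffler
IL = 97.5 - 78.2 = 19.3 dB


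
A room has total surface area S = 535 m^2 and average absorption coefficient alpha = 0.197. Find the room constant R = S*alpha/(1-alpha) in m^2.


R = 535 * 0.197 / (1 - 0.197) = 131.25 m^2


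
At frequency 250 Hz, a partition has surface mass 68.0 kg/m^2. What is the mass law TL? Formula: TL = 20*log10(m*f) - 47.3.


m * f = 68.0 * 250 = 17000
20*log10(17000) = 84.609 dB
TL = 84.609 - 47.3 = 37.309 dB


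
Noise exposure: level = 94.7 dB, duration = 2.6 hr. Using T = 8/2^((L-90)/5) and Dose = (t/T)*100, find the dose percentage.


T_allowed = 8 / 2^((94.7 - 90)/5) = 4.16986 hr
Dose = 2.6 / 4.16986 * 100 = 62.352 %


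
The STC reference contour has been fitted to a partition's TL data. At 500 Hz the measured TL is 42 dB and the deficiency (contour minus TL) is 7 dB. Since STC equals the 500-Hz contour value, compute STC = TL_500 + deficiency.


By ASTM E413, STC = value of the fitted reference contour at 500 Hz.
Contour value at 500 Hz = TL_500 + deficiency = 42 + 7 = 49
STC = 49


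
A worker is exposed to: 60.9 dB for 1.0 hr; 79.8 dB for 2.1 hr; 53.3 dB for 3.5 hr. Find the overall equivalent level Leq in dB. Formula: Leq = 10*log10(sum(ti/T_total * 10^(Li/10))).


T_total = 1.0 + 2.1 + 3.5 = 6.6 hr
(1.0/6.6) * 10^(60.9/10) = 186404
(2.1/6.6) * 10^(79.8/10) = 3.03861e+07
(3.5/6.6) * 10^(53.3/10) = 113377
Sum = 186404 + 3.03861e+07 + 113377 = 3.06859e+07
Leq = 10*log10(3.06859e+07) = 74.869 dB


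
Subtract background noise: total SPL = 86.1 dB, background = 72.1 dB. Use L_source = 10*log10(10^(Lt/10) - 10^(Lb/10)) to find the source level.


10^(86.1/10) = 4.0738e+08
10^(72.1/10) = 1.62181e+07
Difference = 4.0738e+08 - 1.62181e+07 = 3.91162e+08
L_source = 10*log10(3.91162e+08) = 85.924 dB


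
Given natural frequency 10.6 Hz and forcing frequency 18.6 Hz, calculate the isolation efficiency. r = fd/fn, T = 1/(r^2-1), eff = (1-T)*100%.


r = 18.6 / 10.6 = 1.75472
r^2 - 1 = 1.75472^2 - 1 = 2.07904
T = 1/2.07904 = 0.480991
Efficiency = (1 - 0.480991)*100 = 51.901 %


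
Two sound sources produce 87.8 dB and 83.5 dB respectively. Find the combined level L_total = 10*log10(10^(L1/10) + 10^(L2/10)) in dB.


10^(87.8/10) = 6.0256e+08
10^(83.5/10) = 2.23872e+08
Sum = 6.0256e+08 + 2.23872e+08 = 8.26432e+08
L_total = 10*log10(8.26432e+08) = 89.172 dB


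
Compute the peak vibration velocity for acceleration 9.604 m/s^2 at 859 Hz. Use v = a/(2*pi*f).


omega = 2*pi*f = 2*pi*859 = 5397.26 rad/s
v = a / omega = 9.604 / 5397.26 = 0.0017794 m/s


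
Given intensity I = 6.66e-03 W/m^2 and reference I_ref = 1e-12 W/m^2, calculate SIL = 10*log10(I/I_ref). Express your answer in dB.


I / I_ref = 6.66e-03 / 1e-12 = 6.66e+09
SIL = 10 * log10(6.66e+09) = 98.235 dB


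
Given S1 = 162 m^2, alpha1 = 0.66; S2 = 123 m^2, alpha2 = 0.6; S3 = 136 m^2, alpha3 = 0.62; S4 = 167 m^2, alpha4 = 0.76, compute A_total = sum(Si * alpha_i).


162 * 0.66 = 106.92
123 * 0.6 = 73.8
136 * 0.62 = 84.32
167 * 0.76 = 126.92
A_total = 106.92 + 73.8 + 84.32 + 126.92 = 391.96 m^2


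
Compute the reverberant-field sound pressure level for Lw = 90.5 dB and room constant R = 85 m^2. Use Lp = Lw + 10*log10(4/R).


4/R = 4/85 = 0.0470588
Lp = 90.5 + 10*log10(0.0470588) = 77.226 dB


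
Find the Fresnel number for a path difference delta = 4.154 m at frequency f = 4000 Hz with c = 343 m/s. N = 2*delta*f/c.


N = 2*delta*f/c = 2*delta/lambda, where lambda = c/f
lambda = 343 / 4000 = 0.08575 m
N = 2 * 4.154 / 0.08575 = 96.886


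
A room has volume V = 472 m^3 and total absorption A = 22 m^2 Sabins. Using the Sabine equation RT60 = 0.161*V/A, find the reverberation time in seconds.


RT60 = 0.161 * 472 / 22 = 3.4542 s


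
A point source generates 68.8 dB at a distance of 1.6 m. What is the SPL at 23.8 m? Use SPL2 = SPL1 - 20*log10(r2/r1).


r2/r1 = 23.8/1.6 = 14.875
Correction = 20*log10(14.875) = 23.4491 dB
SPL2 = 68.8 - 23.4491 = 45.351 dB


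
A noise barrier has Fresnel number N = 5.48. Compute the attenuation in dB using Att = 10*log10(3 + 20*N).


3 + 20*N = 3 + 20*5.48 = 112.6
Att = 10*log10(112.6) = 20.515 dB


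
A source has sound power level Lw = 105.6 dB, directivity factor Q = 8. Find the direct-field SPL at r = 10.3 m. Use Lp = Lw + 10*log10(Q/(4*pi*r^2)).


4*pi*r^2 = 4*pi*10.3^2 = 1333.17 m^2
Q / (4*pi*r^2) = 8 / 1333.17 = 0.00600074
Lp = 105.6 + 10*log10(0.00600074) = 83.382 dB


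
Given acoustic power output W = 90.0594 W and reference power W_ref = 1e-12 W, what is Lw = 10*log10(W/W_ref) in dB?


W / W_ref = 90.0594 / 1e-12 = 9.00594e+13
Lw = 10 * log10(9.00594e+13) = 139.55 dB


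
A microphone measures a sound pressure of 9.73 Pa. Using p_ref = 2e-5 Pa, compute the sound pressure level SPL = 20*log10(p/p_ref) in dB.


p / p_ref = 9.73 / 2e-5 = 486500
SPL = 20 * log10(486500) = 113.74 dB


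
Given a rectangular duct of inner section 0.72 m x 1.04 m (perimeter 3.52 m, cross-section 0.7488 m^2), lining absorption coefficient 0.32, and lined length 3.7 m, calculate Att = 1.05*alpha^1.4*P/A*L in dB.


alpha^1.4 = 0.32^1.4 = 0.202866
Attenuation rate = 1.05 * alpha^1.4 * P / A
= 1.05 * 0.202866 * 3.52 / 0.7488 = 1.00133 dB/m
Total Att = 1.00133 * 3.7 = 3.7049 dB


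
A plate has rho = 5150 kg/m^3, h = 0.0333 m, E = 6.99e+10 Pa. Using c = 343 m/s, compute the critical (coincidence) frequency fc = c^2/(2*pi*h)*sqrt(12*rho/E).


12*rho/E = 12*5150/6.99e+10 = 8.8412e-07
sqrt(12*rho/E) = sqrt(8.8412e-07) = 0.000940277
c^2/(2*pi*h) = 343^2/(2*pi*0.0333) = 562295
fc = 562295 * 0.000940277 = 528.71 Hz


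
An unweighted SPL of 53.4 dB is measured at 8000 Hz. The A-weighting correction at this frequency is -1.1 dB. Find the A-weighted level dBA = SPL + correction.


A-weighting table: 8000 Hz -> -1.1 dB correction
SPL_A = SPL + correction = 53.4 + (-1.1) = 52.3 dBA


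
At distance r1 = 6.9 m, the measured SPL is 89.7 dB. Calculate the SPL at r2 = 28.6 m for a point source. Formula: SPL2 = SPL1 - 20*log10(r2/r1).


r2/r1 = 28.6/6.9 = 4.14493
Correction = 20*log10(4.14493) = 12.3503 dB
SPL2 = 89.7 - 12.3503 = 77.35 dB


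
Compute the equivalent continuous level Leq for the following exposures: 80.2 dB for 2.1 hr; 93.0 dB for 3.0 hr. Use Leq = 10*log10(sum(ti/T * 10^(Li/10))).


T_total = 2.1 + 3.0 = 5.1 hr
(2.1/5.1) * 10^(80.2/10) = 4.31171e+07
(3.0/5.1) * 10^(93.0/10) = 1.17368e+09
Sum = 4.31171e+07 + 1.17368e+09 = 1.2168e+09
Leq = 10*log10(1.2168e+09) = 90.852 dB


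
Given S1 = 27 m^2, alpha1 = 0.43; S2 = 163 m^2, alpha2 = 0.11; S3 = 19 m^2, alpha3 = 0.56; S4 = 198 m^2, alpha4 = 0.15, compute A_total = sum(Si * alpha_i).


27 * 0.43 = 11.61
163 * 0.11 = 17.93
19 * 0.56 = 10.64
198 * 0.15 = 29.7
A_total = 11.61 + 17.93 + 10.64 + 29.7 = 69.88 m^2


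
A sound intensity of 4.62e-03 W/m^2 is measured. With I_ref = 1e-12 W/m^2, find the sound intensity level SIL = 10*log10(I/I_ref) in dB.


I / I_ref = 4.62e-03 / 1e-12 = 4.62e+09
SIL = 10 * log10(4.62e+09) = 96.646 dB


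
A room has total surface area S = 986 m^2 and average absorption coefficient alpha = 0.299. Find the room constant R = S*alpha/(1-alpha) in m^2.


R = 986 * 0.299 / (1 - 0.299) = 420.56 m^2


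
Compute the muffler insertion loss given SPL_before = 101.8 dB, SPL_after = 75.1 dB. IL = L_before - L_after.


Insertion loss = SPL without muffler - SPL with muffler
IL = 101.8 - 75.1 = 26.7 dB


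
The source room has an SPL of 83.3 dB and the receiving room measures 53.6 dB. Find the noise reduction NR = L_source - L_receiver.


NR = L_source - L_receiver (difference between source and receiving room levels)
NR = 83.3 - 53.6 = 29.7 dB


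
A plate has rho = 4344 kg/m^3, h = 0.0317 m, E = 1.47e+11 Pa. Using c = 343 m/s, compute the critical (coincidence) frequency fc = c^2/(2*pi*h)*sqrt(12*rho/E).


12*rho/E = 12*4344/1.47e+11 = 3.54612e-07
sqrt(12*rho/E) = sqrt(3.54612e-07) = 0.000595493
c^2/(2*pi*h) = 343^2/(2*pi*0.0317) = 590676
fc = 590676 * 0.000595493 = 351.74 Hz


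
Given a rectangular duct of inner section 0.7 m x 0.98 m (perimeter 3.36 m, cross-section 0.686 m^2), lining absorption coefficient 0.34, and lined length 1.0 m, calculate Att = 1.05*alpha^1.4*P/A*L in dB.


alpha^1.4 = 0.34^1.4 = 0.220836
Attenuation rate = 1.05 * alpha^1.4 * P / A
= 1.05 * 0.220836 * 3.36 / 0.686 = 1.13573 dB/m
Total Att = 1.13573 * 1.0 = 1.1357 dB


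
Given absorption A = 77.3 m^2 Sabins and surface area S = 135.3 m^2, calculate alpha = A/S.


Absorption coefficient = absorbed power / incident power
alpha = A / S = 77.3 / 135.3 = 0.57132


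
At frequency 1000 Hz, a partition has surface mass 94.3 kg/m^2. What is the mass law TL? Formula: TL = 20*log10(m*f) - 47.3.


m * f = 94.3 * 1000 = 94300
20*log10(94300) = 99.4902 dB
TL = 99.4902 - 47.3 = 52.19 dB


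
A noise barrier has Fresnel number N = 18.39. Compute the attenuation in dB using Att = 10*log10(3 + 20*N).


3 + 20*N = 3 + 20*18.39 = 370.8
Att = 10*log10(370.8) = 25.691 dB


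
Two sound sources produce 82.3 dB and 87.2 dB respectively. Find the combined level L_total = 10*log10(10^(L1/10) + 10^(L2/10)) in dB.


10^(82.3/10) = 1.69824e+08
10^(87.2/10) = 5.24807e+08
Sum = 1.69824e+08 + 5.24807e+08 = 6.94631e+08
L_total = 10*log10(6.94631e+08) = 88.418 dB


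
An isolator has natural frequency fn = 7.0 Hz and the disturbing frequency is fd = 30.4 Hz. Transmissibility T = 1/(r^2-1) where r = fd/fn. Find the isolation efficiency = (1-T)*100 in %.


r = 30.4 / 7.0 = 4.34286
r^2 - 1 = 4.34286^2 - 1 = 17.8604
T = 1/17.8604 = 0.0559898
Efficiency = (1 - 0.0559898)*100 = 94.401 %


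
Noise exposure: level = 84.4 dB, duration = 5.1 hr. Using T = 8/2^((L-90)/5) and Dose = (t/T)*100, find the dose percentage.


T_allowed = 8 / 2^((84.4 - 90)/5) = 17.3878 hr
Dose = 5.1 / 17.3878 * 100 = 29.331 %


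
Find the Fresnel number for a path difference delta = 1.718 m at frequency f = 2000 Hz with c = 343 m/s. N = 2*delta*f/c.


N = 2*delta*f/c = 2*delta/lambda, where lambda = c/f
lambda = 343 / 2000 = 0.1715 m
N = 2 * 1.718 / 0.1715 = 20.035


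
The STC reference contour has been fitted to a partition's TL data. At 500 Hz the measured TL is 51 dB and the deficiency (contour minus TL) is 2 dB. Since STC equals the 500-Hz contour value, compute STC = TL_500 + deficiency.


By ASTM E413, STC = value of the fitted reference contour at 500 Hz.
Contour value at 500 Hz = TL_500 + deficiency = 51 + 2 = 53
STC = 53


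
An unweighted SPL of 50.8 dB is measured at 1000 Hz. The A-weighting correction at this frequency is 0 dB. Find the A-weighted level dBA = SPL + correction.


A-weighting table: 1000 Hz -> 0 dB correction
SPL_A = SPL + correction = 50.8 + (0) = 50.8 dBA


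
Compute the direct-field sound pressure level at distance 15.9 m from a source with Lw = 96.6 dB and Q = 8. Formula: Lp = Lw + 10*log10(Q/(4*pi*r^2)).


4*pi*r^2 = 4*pi*15.9^2 = 3176.9 m^2
Q / (4*pi*r^2) = 8 / 3176.9 = 0.00251818
Lp = 96.6 + 10*log10(0.00251818) = 70.611 dB


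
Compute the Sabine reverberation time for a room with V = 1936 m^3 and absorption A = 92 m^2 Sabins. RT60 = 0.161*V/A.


RT60 = 0.161 * 1936 / 92 = 3.388 s


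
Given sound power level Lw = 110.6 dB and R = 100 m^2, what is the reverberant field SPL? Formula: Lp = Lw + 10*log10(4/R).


4/R = 4/100 = 0.04
Lp = 110.6 + 10*log10(0.04) = 96.621 dB


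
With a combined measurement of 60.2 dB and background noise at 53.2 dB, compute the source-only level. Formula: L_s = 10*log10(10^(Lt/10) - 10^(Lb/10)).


10^(60.2/10) = 1.04713e+06
10^(53.2/10) = 208930
Difference = 1.04713e+06 - 208930 = 838200
L_source = 10*log10(838200) = 59.233 dB


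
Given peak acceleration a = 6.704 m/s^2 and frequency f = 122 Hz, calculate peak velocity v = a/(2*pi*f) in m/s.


omega = 2*pi*f = 2*pi*122 = 766.549 rad/s
v = a / omega = 6.704 / 766.549 = 0.0087457 m/s


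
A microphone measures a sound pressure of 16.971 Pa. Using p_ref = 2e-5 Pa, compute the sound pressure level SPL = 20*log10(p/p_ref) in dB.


p / p_ref = 16.971 / 2e-5 = 848550
SPL = 20 * log10(848550) = 118.57 dB


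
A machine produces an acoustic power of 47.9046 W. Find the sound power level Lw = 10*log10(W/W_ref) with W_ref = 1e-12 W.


W / W_ref = 47.9046 / 1e-12 = 4.79046e+13
Lw = 10 * log10(4.79046e+13) = 136.8 dB


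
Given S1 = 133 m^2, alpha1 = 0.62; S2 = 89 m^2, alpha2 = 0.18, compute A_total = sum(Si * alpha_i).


133 * 0.62 = 82.46
89 * 0.18 = 16.02
A_total = 82.46 + 16.02 = 98.48 m^2


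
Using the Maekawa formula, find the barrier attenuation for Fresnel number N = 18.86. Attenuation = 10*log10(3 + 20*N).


3 + 20*N = 3 + 20*18.86 = 380.2
Att = 10*log10(380.2) = 25.8 dB


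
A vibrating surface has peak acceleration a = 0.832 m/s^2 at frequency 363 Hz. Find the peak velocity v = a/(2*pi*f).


omega = 2*pi*f = 2*pi*363 = 2280.8 rad/s
v = a / omega = 0.832 / 2280.8 = 0.00036478 m/s


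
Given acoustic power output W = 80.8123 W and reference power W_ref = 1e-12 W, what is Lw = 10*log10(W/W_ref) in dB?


W / W_ref = 80.8123 / 1e-12 = 8.08123e+13
Lw = 10 * log10(8.08123e+13) = 139.07 dB


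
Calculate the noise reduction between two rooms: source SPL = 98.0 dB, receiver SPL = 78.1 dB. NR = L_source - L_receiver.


NR = L_source - L_receiver (difference between source and receiving room levels)
NR = 98.0 - 78.1 = 19.9 dB


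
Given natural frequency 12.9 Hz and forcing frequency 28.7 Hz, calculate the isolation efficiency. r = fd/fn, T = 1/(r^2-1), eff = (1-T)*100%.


r = 28.7 / 12.9 = 2.22481
r^2 - 1 = 2.22481^2 - 1 = 3.94978
T = 1/3.94978 = 0.253179
Efficiency = (1 - 0.253179)*100 = 74.682 %


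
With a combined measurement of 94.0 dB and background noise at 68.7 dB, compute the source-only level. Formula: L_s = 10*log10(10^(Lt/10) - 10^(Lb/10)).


10^(94.0/10) = 2.51189e+09
10^(68.7/10) = 7.4131e+06
Difference = 2.51189e+09 - 7.4131e+06 = 2.50448e+09
L_source = 10*log10(2.50448e+09) = 93.987 dB


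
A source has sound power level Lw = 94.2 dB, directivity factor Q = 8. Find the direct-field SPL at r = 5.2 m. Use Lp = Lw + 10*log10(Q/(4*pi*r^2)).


4*pi*r^2 = 4*pi*5.2^2 = 339.795 m^2
Q / (4*pi*r^2) = 8 / 339.795 = 0.0235436
Lp = 94.2 + 10*log10(0.0235436) = 77.919 dB


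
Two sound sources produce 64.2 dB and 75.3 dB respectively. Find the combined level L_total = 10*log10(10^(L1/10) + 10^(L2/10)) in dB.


10^(64.2/10) = 2.63027e+06
10^(75.3/10) = 3.38844e+07
Sum = 2.63027e+06 + 3.38844e+07 = 3.65147e+07
L_total = 10*log10(3.65147e+07) = 75.625 dB


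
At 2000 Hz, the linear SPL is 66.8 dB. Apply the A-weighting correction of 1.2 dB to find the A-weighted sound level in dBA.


A-weighting table: 2000 Hz -> 1.2 dB correction
SPL_A = SPL + correction = 66.8 + (1.2) = 68 dBA


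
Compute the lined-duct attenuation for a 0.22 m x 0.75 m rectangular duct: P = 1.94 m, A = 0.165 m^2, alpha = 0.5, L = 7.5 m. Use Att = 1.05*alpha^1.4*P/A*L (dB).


alpha^1.4 = 0.5^1.4 = 0.378929
Attenuation rate = 1.05 * alpha^1.4 * P / A
= 1.05 * 0.378929 * 1.94 / 0.165 = 4.67805 dB/m
Total Att = 4.67805 * 7.5 = 35.085 dB


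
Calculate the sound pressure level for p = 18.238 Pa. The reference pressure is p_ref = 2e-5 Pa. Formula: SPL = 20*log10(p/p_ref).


p / p_ref = 18.238 / 2e-5 = 911900
SPL = 20 * log10(911900) = 119.2 dB


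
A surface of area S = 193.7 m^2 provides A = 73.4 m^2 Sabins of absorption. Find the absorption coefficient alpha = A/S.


Absorption coefficient = absorbed power / incident power
alpha = A / S = 73.4 / 193.7 = 0.37894


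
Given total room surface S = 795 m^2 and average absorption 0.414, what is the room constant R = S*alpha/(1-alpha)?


R = 795 * 0.414 / (1 - 0.414) = 561.66 m^2


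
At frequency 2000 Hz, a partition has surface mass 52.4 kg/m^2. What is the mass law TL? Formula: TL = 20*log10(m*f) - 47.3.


m * f = 52.4 * 2000 = 104800
20*log10(104800) = 100.407 dB
TL = 100.407 - 47.3 = 53.107 dB


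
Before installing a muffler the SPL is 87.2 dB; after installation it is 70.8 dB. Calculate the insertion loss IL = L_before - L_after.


Insertion loss = SPL without muffler - SPL with muffler
IL = 87.2 - 70.8 = 16.4 dB


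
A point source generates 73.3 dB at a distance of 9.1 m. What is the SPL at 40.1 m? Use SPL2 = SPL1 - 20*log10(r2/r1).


r2/r1 = 40.1/9.1 = 4.40659
Correction = 20*log10(4.40659) = 12.8821 dB
SPL2 = 73.3 - 12.8821 = 60.418 dB


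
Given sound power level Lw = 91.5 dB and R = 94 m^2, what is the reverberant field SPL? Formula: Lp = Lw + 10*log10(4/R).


4/R = 4/94 = 0.0425532
Lp = 91.5 + 10*log10(0.0425532) = 77.789 dB


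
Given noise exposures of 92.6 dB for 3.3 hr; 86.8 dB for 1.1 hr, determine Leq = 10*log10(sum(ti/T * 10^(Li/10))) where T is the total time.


T_total = 3.3 + 1.1 = 4.4 hr
(3.3/4.4) * 10^(92.6/10) = 1.36478e+09
(1.1/4.4) * 10^(86.8/10) = 1.19658e+08
Sum = 1.36478e+09 + 1.19658e+08 = 1.48444e+09
Leq = 10*log10(1.48444e+09) = 91.716 dB


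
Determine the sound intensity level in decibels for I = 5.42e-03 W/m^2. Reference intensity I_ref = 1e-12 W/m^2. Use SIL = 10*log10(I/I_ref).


I / I_ref = 5.42e-03 / 1e-12 = 5.42e+09
SIL = 10 * log10(5.42e+09) = 97.34 dB


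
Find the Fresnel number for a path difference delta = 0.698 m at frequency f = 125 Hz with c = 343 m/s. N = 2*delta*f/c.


N = 2*delta*f/c = 2*delta/lambda, where lambda = c/f
lambda = 343 / 125 = 2.744 m
N = 2 * 0.698 / 2.744 = 0.50875


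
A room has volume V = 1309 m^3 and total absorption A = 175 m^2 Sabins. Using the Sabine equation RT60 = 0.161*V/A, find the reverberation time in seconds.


RT60 = 0.161 * 1309 / 175 = 1.2043 s


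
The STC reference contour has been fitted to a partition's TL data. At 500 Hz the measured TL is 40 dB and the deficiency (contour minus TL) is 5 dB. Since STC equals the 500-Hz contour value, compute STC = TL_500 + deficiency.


By ASTM E413, STC = value of the fitted reference contour at 500 Hz.
Contour value at 500 Hz = TL_500 + deficiency = 40 + 5 = 45
STC = 45


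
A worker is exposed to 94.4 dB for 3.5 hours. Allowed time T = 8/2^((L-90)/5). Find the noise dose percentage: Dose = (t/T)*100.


T_allowed = 8 / 2^((94.4 - 90)/5) = 4.34694 hr
Dose = 3.5 / 4.34694 * 100 = 80.516 %


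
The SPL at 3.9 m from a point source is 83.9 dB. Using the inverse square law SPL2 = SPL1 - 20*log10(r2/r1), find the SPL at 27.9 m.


r2/r1 = 27.9/3.9 = 7.15385
Correction = 20*log10(7.15385) = 17.0908 dB
SPL2 = 83.9 - 17.0908 = 66.809 dB


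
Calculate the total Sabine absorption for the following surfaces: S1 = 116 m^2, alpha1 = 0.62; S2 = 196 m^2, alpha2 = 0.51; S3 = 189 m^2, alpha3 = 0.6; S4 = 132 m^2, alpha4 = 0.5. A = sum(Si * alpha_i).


116 * 0.62 = 71.92
196 * 0.51 = 99.96
189 * 0.6 = 113.4
132 * 0.5 = 66
A_total = 71.92 + 99.96 + 113.4 + 66 = 351.28 m^2


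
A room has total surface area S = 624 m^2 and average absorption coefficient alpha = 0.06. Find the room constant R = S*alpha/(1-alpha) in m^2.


R = 624 * 0.06 / (1 - 0.06) = 39.83 m^2


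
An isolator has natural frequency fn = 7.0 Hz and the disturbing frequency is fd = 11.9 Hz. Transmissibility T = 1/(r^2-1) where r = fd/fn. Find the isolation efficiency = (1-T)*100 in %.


r = 11.9 / 7.0 = 1.7
r^2 - 1 = 1.7^2 - 1 = 1.89
T = 1/1.89 = 0.529101
Efficiency = (1 - 0.529101)*100 = 47.09 %


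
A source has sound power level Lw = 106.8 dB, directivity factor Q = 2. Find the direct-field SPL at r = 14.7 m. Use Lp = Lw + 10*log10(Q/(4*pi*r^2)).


4*pi*r^2 = 4*pi*14.7^2 = 2715.47 m^2
Q / (4*pi*r^2) = 2 / 2715.47 = 0.000736521
Lp = 106.8 + 10*log10(0.000736521) = 75.472 dB


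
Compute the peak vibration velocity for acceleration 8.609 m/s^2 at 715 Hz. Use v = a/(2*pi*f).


omega = 2*pi*f = 2*pi*715 = 4492.48 rad/s
v = a / omega = 8.609 / 4492.48 = 0.0019163 m/s


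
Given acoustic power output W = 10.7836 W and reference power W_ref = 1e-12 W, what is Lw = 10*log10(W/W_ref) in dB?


W / W_ref = 10.7836 / 1e-12 = 1.07836e+13
Lw = 10 * log10(1.07836e+13) = 130.33 dB


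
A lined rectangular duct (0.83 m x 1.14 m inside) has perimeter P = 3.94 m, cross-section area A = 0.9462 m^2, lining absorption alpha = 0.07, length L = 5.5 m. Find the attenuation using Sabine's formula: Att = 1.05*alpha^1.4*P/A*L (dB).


alpha^1.4 = 0.07^1.4 = 0.0241622
Attenuation rate = 1.05 * alpha^1.4 * P / A
= 1.05 * 0.0241622 * 3.94 / 0.9462 = 0.105643 dB/m
Total Att = 0.105643 * 5.5 = 0.58104 dB


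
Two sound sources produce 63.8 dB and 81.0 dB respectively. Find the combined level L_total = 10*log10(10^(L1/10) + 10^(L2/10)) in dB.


10^(63.8/10) = 2.39883e+06
10^(81.0/10) = 1.25893e+08
Sum = 2.39883e+06 + 1.25893e+08 = 1.28292e+08
L_total = 10*log10(1.28292e+08) = 81.082 dB


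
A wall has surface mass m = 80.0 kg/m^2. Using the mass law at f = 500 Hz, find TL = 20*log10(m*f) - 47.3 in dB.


m * f = 80.0 * 500 = 40000
20*log10(40000) = 92.0412 dB
TL = 92.0412 - 47.3 = 44.741 dB


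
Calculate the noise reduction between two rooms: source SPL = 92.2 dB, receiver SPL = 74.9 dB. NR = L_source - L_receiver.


NR = L_source - L_receiver (difference between source and receiving room levels)
NR = 92.2 - 74.9 = 17.3 dB


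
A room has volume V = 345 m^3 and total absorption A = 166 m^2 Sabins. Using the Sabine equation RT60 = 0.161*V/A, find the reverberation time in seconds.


RT60 = 0.161 * 345 / 166 = 0.33461 s


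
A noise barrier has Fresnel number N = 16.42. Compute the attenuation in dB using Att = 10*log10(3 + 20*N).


3 + 20*N = 3 + 20*16.42 = 331.4
Att = 10*log10(331.4) = 25.204 dB


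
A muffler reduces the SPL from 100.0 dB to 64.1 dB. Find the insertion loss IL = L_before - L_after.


Insertion loss = SPL without muffler - SPL with muffler
IL = 100.0 - 64.1 = 35.9 dB


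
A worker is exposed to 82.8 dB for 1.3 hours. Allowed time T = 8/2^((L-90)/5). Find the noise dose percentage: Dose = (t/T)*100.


T_allowed = 8 / 2^((82.8 - 90)/5) = 21.7057 hr
Dose = 1.3 / 21.7057 * 100 = 5.9892 %


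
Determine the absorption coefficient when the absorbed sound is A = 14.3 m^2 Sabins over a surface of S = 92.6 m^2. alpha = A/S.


Absorption coefficient = absorbed power / incident power
alpha = A / S = 14.3 / 92.6 = 0.15443


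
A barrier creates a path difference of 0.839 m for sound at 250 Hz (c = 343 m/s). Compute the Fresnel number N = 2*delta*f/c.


N = 2*delta*f/c = 2*delta/lambda, where lambda = c/f
lambda = 343 / 250 = 1.372 m
N = 2 * 0.839 / 1.372 = 1.223


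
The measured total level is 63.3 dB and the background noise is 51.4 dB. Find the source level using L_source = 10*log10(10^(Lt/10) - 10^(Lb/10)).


10^(63.3/10) = 2.13796e+06
10^(51.4/10) = 138038
Difference = 2.13796e+06 - 138038 = 1.99992e+06
L_source = 10*log10(1.99992e+06) = 63.01 dB


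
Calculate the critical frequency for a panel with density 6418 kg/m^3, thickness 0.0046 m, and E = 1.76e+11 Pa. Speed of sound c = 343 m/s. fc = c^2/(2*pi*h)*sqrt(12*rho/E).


12*rho/E = 12*6418/1.76e+11 = 4.37591e-07
sqrt(12*rho/E) = sqrt(4.37591e-07) = 0.000661507
c^2/(2*pi*h) = 343^2/(2*pi*0.0046) = 4.07053e+06
fc = 4.07053e+06 * 0.000661507 = 2692.7 Hz


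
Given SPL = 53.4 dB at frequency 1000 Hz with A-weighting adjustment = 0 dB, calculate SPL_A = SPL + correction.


A-weighting table: 1000 Hz -> 0 dB correction
SPL_A = SPL + correction = 53.4 + (0) = 53.4 dBA


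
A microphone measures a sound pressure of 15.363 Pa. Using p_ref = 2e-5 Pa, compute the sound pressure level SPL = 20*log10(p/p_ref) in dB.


p / p_ref = 15.363 / 2e-5 = 768150
SPL = 20 * log10(768150) = 117.71 dB


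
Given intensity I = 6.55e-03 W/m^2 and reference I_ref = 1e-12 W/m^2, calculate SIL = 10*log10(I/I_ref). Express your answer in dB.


I / I_ref = 6.55e-03 / 1e-12 = 6.55e+09
SIL = 10 * log10(6.55e+09) = 98.162 dB


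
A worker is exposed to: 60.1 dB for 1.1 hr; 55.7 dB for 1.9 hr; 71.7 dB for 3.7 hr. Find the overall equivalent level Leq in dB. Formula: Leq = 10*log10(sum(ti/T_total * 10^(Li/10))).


T_total = 1.1 + 1.9 + 3.7 = 6.7 hr
(1.1/6.7) * 10^(60.1/10) = 168003
(1.9/6.7) * 10^(55.7/10) = 105361
(3.7/6.7) * 10^(71.7/10) = 8.16821e+06
Sum = 168003 + 105361 + 8.16821e+06 = 8.44157e+06
Leq = 10*log10(8.44157e+06) = 69.264 dB


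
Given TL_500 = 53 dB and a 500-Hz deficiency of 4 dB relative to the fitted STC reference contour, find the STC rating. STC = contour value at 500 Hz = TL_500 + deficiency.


By ASTM E413, STC = value of the fitted reference contour at 500 Hz.
Contour value at 500 Hz = TL_500 + deficiency = 53 + 4 = 57
STC = 57


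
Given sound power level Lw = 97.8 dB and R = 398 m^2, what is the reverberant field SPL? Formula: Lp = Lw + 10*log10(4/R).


4/R = 4/398 = 0.0100503
Lp = 97.8 + 10*log10(0.0100503) = 77.822 dB


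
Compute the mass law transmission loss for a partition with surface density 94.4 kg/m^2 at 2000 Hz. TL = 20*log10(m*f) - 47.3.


m * f = 94.4 * 2000 = 188800
20*log10(188800) = 105.52 dB
TL = 105.52 - 47.3 = 58.22 dB


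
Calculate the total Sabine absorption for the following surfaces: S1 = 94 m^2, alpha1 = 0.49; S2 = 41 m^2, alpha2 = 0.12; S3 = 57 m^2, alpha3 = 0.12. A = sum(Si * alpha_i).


94 * 0.49 = 46.06
41 * 0.12 = 4.92
57 * 0.12 = 6.84
A_total = 46.06 + 4.92 + 6.84 = 57.82 m^2


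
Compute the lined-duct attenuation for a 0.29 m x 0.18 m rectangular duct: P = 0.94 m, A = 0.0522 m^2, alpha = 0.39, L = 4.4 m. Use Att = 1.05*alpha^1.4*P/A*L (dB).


alpha^1.4 = 0.39^1.4 = 0.267603
Attenuation rate = 1.05 * alpha^1.4 * P / A
= 1.05 * 0.267603 * 0.94 / 0.0522 = 5.05985 dB/m
Total Att = 5.05985 * 4.4 = 22.263 dB


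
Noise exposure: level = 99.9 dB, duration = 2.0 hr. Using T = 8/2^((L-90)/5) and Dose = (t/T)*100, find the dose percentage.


T_allowed = 8 / 2^((99.9 - 90)/5) = 2.02792 hr
Dose = 2.0 / 2.02792 * 100 = 98.623 %


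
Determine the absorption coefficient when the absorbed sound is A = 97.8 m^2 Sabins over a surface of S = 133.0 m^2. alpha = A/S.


Absorption coefficient = absorbed power / incident power
alpha = A / S = 97.8 / 133.0 = 0.73534


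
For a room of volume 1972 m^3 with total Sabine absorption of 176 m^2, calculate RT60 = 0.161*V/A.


RT60 = 0.161 * 1972 / 176 = 1.8039 s


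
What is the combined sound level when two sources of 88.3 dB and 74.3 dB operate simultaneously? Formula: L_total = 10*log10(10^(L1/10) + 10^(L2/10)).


10^(88.3/10) = 6.76083e+08
10^(74.3/10) = 2.69153e+07
Sum = 6.76083e+08 + 2.69153e+07 = 7.02998e+08
L_total = 10*log10(7.02998e+08) = 88.47 dB


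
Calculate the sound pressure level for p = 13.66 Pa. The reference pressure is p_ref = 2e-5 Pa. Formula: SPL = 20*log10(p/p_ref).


p / p_ref = 13.66 / 2e-5 = 683000
SPL = 20 * log10(683000) = 116.69 dB


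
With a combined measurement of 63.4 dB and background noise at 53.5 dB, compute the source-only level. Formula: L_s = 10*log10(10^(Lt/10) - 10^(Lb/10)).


10^(63.4/10) = 2.18776e+06
10^(53.5/10) = 223872
Difference = 2.18776e+06 - 223872 = 1.96389e+06
L_source = 10*log10(1.96389e+06) = 62.931 dB


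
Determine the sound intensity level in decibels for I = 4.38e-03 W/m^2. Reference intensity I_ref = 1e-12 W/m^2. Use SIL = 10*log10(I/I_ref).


I / I_ref = 4.38e-03 / 1e-12 = 4.38e+09
SIL = 10 * log10(4.38e+09) = 96.415 dB


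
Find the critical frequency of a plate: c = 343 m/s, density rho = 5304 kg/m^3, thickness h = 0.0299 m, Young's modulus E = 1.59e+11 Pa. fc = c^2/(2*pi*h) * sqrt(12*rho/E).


12*rho/E = 12*5304/1.59e+11 = 4.00302e-07
sqrt(12*rho/E) = sqrt(4.00302e-07) = 0.000632694
c^2/(2*pi*h) = 343^2/(2*pi*0.0299) = 626235
fc = 626235 * 0.000632694 = 396.22 Hz


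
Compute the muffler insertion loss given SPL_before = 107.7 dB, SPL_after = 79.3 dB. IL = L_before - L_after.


Insertion loss = SPL without muffler - SPL with muffler
IL = 107.7 - 79.3 = 28.4 dB
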